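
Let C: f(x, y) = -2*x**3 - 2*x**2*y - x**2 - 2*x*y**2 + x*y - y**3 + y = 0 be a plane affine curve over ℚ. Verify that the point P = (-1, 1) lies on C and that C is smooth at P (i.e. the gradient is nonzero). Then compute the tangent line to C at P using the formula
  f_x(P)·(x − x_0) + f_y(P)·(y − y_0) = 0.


Tangent line at P: -x - y = 0.

Step 1: f(-1, 1) = 0, so P lies on C.
Step 2: partial derivatives
  f_x(x, y) = -6*x**2 - 4*x*y - 2*x - 2*y**2 + y, f_y(x, y) = -2*x**2 - 4*x*y + x - 3*y**2 + 1.
  f_x(P) = -1, f_y(P) = -1 (gradient nonzero, so P is smooth).
Step 3: tangent line at P: -1·(x − -1) + -1·(y − 1) = 0.
Expanding: -x - y = 0.


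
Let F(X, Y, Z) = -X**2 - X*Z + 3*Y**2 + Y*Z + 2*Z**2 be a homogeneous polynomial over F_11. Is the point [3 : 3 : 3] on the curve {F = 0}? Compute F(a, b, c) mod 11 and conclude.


F(3,3,3) ≡ 3 (mod 11); P is NOT on the curve.

Evaluate F(3, 3, 3) term-by-term (mod 11).
  -X**2 ↦ -1·9·1·1 = -9
  -X*Z ↦ -1·3·1·3 = -9
  3*Y**2 ↦ 3·1·9·1 = 27
  Y*Z ↦ 1·1·3·3 = 9
  2*Z**2 ↦ 2·1·1·9 = 18
Sum: F(3, 3, 3) = (-9) + (-9) + (27) + (9) + (18) = 36.
Reducing mod 11: 36 ≡ 3 (mod 11).
Since F(a, b, c) ≡ 3 ≠ 0 (mod 11), P does NOT lie on the curve.


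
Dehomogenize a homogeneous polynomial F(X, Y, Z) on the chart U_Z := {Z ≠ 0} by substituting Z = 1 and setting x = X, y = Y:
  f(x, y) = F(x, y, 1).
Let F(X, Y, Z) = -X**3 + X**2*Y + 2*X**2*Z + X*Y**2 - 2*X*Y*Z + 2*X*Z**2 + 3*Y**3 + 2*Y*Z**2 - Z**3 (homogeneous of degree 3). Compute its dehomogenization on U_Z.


f(x, y) = -x**3 + x**2*y + 2*x**2 + x*y**2 - 2*x*y + 2*x + 3*y**3 + 2*y - 1

On U_Z we set Z = 1. Each monomial c·X^i·Y^j·Z^k in F becomes c·x^i·y^j·1^k = c·x^i·y^j.
Substituting Z = 1: F(X, Y, 1) = -x**3 + x**2*y + 2*x**2 + x*y**2 - 2*x*y + 2*x + 3*y**3 + 2*y - 1.
Note: deg(f) ≤ deg(F) = 3; strict inequality happens when F is divisible by Z (lost terms).


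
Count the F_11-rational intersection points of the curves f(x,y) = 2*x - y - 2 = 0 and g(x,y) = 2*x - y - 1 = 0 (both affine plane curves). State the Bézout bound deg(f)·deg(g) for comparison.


Common zeros: ∅; count = 0; Bézout bound = 1.

deg(f) = 1, deg(g) = 1, so Bézout bound = 1.
Scan x ∈ F_11. For each x, list the y ∈ F_11 with f(x, y) ≡ 0 and those with g(x, y) ≡ 0 (mod 11); the common zeros in that column are the intersection.
  x = 0: f ≡ 0 at y ∈ {9}; g ≡ 0 at y ∈ {10}; common: ∅.
  x = 1: f ≡ 0 at y ∈ {0}; g ≡ 0 at y ∈ {1}; common: ∅.
  x = 2: f ≡ 0 at y ∈ {2}; g ≡ 0 at y ∈ {3}; common: ∅.
  x = 3: f ≡ 0 at y ∈ {4}; g ≡ 0 at y ∈ {5}; common: ∅.
  x = 4: f ≡ 0 at y ∈ {6}; g ≡ 0 at y ∈ {7}; common: ∅.
  x = 5: f ≡ 0 at y ∈ {8}; g ≡ 0 at y ∈ {9}; common: ∅.
  x = 6: f ≡ 0 at y ∈ {10}; g ≡ 0 at y ∈ {0}; common: ∅.
  x = 7: f ≡ 0 at y ∈ {1}; g ≡ 0 at y ∈ {2}; common: ∅.
  x = 8: f ≡ 0 at y ∈ {3}; g ≡ 0 at y ∈ {4}; common: ∅.
  x = 9: f ≡ 0 at y ∈ {5}; g ≡ 0 at y ∈ {6}; common: ∅.
  x = 10: f ≡ 0 at y ∈ {7}; g ≡ 0 at y ∈ {8}; common: ∅.
Collecting: common zeros = ∅, so the count is 0.
Comparison with the Bézout bound: 0 ≤ 1 = deg(f)·deg(g), as expected for curves with no common component (the affine F_11-count falls short of the bound because intersections may lie at infinity, over extension fields, or carry multiplicity).


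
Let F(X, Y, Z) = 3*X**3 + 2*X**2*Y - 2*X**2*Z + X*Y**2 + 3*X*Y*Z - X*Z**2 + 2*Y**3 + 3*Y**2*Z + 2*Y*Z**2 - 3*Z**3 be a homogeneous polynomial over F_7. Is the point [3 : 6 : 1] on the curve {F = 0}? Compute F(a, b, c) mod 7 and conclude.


F(3,6,1) ≡ 4 (mod 7); P is NOT on the curve.

Evaluate F(3, 6, 1) term-by-term (mod 7).
  3*X**3 ↦ 3·27·1·1 = 81
  2*X**2*Y ↦ 2·9·6·1 = 108
  -2*X**2*Z ↦ -2·9·1·1 = -18
  X*Y**2 ↦ 1·3·36·1 = 108
  3*X*Y*Z ↦ 3·3·6·1 = 54
  -X*Z**2 ↦ -1·3·1·1 = -3
  2*Y**3 ↦ 2·1·216·1 = 432
  3*Y**2*Z ↦ 3·1·36·1 = 108
  2*Y*Z**2 ↦ 2·1·6·1 = 12
  -3*Z**3 ↦ -3·1·1·1 = -3
Sum: F(3, 6, 1) = (81) + (108) + (-18) + (108) + (54) + (-3) + (432) + (108) + (12) + (-3) = 879.
Reducing mod 7: 879 ≡ 4 (mod 7).
Since F(a, b, c) ≡ 4 ≠ 0 (mod 7), P does NOT lie on the curve.


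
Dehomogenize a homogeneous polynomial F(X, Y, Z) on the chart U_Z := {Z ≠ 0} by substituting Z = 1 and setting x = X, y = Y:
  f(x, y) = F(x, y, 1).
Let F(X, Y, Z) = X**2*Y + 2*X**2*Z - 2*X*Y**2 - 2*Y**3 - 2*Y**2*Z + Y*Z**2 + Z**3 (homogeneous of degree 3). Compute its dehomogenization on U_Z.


f(x, y) = x**2*y + 2*x**2 - 2*x*y**2 - 2*y**3 - 2*y**2 + y + 1

On U_Z we set Z = 1. Each monomial c·X^i·Y^j·Z^k in F becomes c·x^i·y^j·1^k = c·x^i·y^j.
Substituting Z = 1: F(X, Y, 1) = x**2*y + 2*x**2 - 2*x*y**2 - 2*y**3 - 2*y**2 + y + 1.
Note: deg(f) ≤ deg(F) = 3; strict inequality happens when F is divisible by Z (lost terms).


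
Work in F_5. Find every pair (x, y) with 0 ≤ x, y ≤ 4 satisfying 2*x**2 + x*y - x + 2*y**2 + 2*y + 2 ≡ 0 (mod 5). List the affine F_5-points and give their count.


Affine F_5-points: {(1, 3), (3, 2), (3, 3), (4, 0), (4, 2)}; count = 5.

For each of the 25 pairs (x, y) ∈ F_5², evaluate f(x, y) mod 5. Record the zeros.
  x = 0: [0↦2, 1↦1, 2↦4, 3↦1, 4↦2]  zeros at y ∈ ∅
  x = 1: [0↦3, 1↦3, 2↦2, 3↦0, 4↦2]  zeros at y ∈ {3}
  x = 2: [0↦3, 1↦4, 2↦4, 3↦3, 4↦1]  zeros at y ∈ ∅
  x = 3: [0↦2, 1↦4, 2↦0, 3↦0, 4↦4]  zeros at y ∈ {2, 3}
  x = 4: [0↦0, 1↦3, 2↦0, 3↦1, 4↦1]  zeros at y ∈ {0, 2}
Collecting zeros: affine points = {(1, 3), (3, 2), (3, 3), (4, 0), (4, 2)}.
Total count |C(F_5)_aff| = 5.


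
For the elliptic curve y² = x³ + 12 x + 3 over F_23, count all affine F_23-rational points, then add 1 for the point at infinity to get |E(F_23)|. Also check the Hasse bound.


Affine points = {(0, 7), (0, 16), (1, 4), (1, 19), (2, 9), (2, 14), (4, 0), (5, 2), (5, 21), (7, 4), (7, 19), (8, 6), (8, 17), (9, 9), (9, 14), (12, 9), (12, 14), (15, 4), (15, 19), (16, 6), (16, 17), (18, 5), (18, 18), (19, 11), (19, 12), (20, 3), (20, 20), (22, 6), (22, 17)}; affine count = 29; |E(F_23)| = 30.

Discriminant check: Δ ∝ 4a³ + 27b² = 4·12³ + 27·3² = 4·1728 + 27·9 ≡ 2 (mod 23). Nonzero ⇒ E is nonsingular.
For each x ∈ F_23, compute rhs = x³ + 12·x + 3 mod 23, then count y ∈ F_23 with y² ≡ rhs.
  x = 0: rhs = 3, matching y values: 7, 16 (2 points).
  x = 1: rhs = 16, matching y values: 4, 19 (2 points).
  x = 2: rhs = 12, matching y values: 9, 14 (2 points).
  x = 3: rhs = 20, matching y values: none (0 points).
  x = 4: rhs = 0, matching y values: 0 (1 points).
  x = 5: rhs = 4, matching y values: 2, 21 (2 points).
  x = 6: rhs = 15, matching y values: none (0 points).
  x = 7: rhs = 16, matching y values: 4, 19 (2 points).
  x = 8: rhs = 13, matching y values: 6, 17 (2 points).
  x = 9: rhs = 12, matching y values: 9, 14 (2 points).
  x = 10: rhs = 19, matching y values: none (0 points).
  x = 11: rhs = 17, matching y values: none (0 points).
  x = 12: rhs = 12, matching y values: 9, 14 (2 points).
  x = 13: rhs = 10, matching y values: none (0 points).
  x = 14: rhs = 17, matching y values: none (0 points).
  x = 15: rhs = 16, matching y values: 4, 19 (2 points).
  x = 16: rhs = 13, matching y values: 6, 17 (2 points).
  x = 17: rhs = 14, matching y values: none (0 points).
  x = 18: rhs = 2, matching y values: 5, 18 (2 points).
  x = 19: rhs = 6, matching y values: 11, 12 (2 points).
  x = 20: rhs = 9, matching y values: 3, 20 (2 points).
  x = 21: rhs = 17, matching y values: none (0 points).
  x = 22: rhs = 13, matching y values: 6, 17 (2 points).
Total affine count: 29.
Full point count |E(F_23)| = 29 + 1 = 30.
Hasse bound: |30 − (23+1)| = |6| = 6 ≤ 2√23 ≈ 9.5917 ✓.


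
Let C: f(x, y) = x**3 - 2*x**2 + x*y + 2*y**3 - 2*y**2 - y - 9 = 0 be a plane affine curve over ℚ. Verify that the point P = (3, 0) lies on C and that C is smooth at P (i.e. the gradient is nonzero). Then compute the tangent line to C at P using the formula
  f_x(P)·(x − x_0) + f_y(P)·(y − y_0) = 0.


Tangent line at P: 15*x + 2*y - 45 = 0.

Step 1: f(3, 0) = 0, so P lies on C.
Step 2: partial derivatives
  f_x(x, y) = 3*x**2 - 4*x + y, f_y(x, y) = x + 6*y**2 - 4*y - 1.
  f_x(P) = 15, f_y(P) = 2 (gradient nonzero, so P is smooth).
Step 3: tangent line at P: 15·(x − 3) + 2·(y − 0) = 0.
Expanding: 15*x + 2*y - 45 = 0.


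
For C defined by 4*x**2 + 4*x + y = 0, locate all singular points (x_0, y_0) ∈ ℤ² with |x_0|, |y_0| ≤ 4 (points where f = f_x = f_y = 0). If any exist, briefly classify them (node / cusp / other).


No singular points in the scanned grid; C is smooth there.

Compute partial derivatives:
  f_x = 8*x + 4.
  f_y = 1.
f_y = 1 is a nonzero constant, so f_y never vanishes: no point (x, y) can satisfy f = f_x = f_y = 0. In particular no (x, y) ∈ {−4, ..., 4}² is singular; the curve is smooth.


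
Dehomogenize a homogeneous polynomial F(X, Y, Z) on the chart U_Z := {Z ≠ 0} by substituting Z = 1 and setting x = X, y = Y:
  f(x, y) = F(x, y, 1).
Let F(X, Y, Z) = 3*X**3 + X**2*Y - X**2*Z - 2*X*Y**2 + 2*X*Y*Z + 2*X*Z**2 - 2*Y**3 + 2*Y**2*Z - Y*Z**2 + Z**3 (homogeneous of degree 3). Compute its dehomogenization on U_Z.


f(x, y) = 3*x**3 + x**2*y - x**2 - 2*x*y**2 + 2*x*y + 2*x - 2*y**3 + 2*y**2 - y + 1

On U_Z we set Z = 1. Each monomial c·X^i·Y^j·Z^k in F becomes c·x^i·y^j·1^k = c·x^i·y^j.
Substituting Z = 1: F(X, Y, 1) = 3*x**3 + x**2*y - x**2 - 2*x*y**2 + 2*x*y + 2*x - 2*y**3 + 2*y**2 - y + 1.
Note: deg(f) ≤ deg(F) = 3; strict inequality happens when F is divisible by Z (lost terms).


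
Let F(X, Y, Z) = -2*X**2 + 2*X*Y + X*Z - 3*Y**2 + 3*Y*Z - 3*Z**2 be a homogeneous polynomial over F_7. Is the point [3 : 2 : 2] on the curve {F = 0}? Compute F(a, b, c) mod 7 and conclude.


F(3,2,2) ≡ 2 (mod 7); P is NOT on the curve.

Evaluate F(3, 2, 2) term-by-term (mod 7).
  -2*X**2 ↦ -2·9·1·1 = -18
  2*X*Y ↦ 2·3·2·1 = 12
  X*Z ↦ 1·3·1·2 = 6
  -3*Y**2 ↦ -3·1·4·1 = -12
  3*Y*Z ↦ 3·1·2·2 = 12
  -3*Z**2 ↦ -3·1·1·4 = -12
Sum: F(3, 2, 2) = (-18) + (12) + (6) + (-12) + (12) + (-12) = -12.
Reducing mod 7: -12 ≡ 2 (mod 7).
Since F(a, b, c) ≡ 2 ≠ 0 (mod 7), P does NOT lie on the curve.


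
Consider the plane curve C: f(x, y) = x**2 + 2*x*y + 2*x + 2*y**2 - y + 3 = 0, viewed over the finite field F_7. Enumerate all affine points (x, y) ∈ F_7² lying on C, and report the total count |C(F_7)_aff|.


Affine F_7-points: {(1, 4), (1, 6), (3, 4), (4, 2), (4, 5), (5, 1), (5, 5), (6, 6)}; count = 8.

For each of the 49 pairs (x, y) ∈ F_7², evaluate f(x, y) mod 7. Record the zeros.
  x = 0: [0↦3, 1↦4, 2↦2, 3↦4, 4↦3, 5↦6, 6↦6]  zeros at y ∈ ∅
  x = 1: [0↦6, 1↦2, 2↦2, 3↦6, 4↦0, 5↦5, 6↦0]  zeros at y ∈ {4, 6}
  x = 2: [0↦4, 1↦2, 2↦4, 3↦3, 4↦6, 5↦6, 6↦3]  zeros at y ∈ ∅
  x = 3: [0↦4, 1↦4, 2↦1, 3↦2, 4↦0, 5↦2, 6↦1]  zeros at y ∈ {4}
  x = 4: [0↦6, 1↦1, 2↦0, 3↦3, 4↦3, 5↦0, 6↦1]  zeros at y ∈ {2, 5}
  x = 5: [0↦3, 1↦0, 2↦1, 3↦6, 4↦1, 5↦0, 6↦3]  zeros at y ∈ {1, 5}
  x = 6: [0↦2, 1↦1, 2↦4, 3↦4, 4↦1, 5↦2, 6↦0]  zeros at y ∈ {6}
Collecting zeros: affine points = {(1, 4), (1, 6), (3, 4), (4, 2), (4, 5), (5, 1), (5, 5), (6, 6)}.
Total count |C(F_7)_aff| = 8.


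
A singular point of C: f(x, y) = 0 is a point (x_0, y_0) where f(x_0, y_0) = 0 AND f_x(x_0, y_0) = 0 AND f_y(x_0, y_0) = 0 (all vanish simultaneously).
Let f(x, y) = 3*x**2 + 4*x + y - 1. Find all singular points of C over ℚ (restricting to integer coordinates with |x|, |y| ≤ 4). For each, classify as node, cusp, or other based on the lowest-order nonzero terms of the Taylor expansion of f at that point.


No singular points in the scanned grid; C is smooth there.

Compute partial derivatives:
  f_x = 6*x + 4.
  f_y = 1.
f_y = 1 is a nonzero constant, so f_y never vanishes: no point (x, y) can satisfy f = f_x = f_y = 0. In particular no (x, y) ∈ {−4, ..., 4}² is singular; the curve is smooth.


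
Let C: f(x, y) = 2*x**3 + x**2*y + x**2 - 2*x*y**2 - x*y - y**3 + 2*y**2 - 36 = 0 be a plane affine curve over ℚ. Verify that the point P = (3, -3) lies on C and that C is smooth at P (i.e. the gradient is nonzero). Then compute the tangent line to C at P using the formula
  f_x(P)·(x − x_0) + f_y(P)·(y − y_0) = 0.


Tangent line at P: 27*x + 3*y - 72 = 0.

Step 1: f(3, -3) = 0, so P lies on C.
Step 2: partial derivatives
  f_x(x, y) = 6*x**2 + 2*x*y + 2*x - 2*y**2 - y, f_y(x, y) = x**2 - 4*x*y - x - 3*y**2 + 4*y.
  f_x(P) = 27, f_y(P) = 3 (gradient nonzero, so P is smooth).
Step 3: tangent line at P: 27·(x − 3) + 3·(y − -3) = 0.
Expanding: 27*x + 3*y - 72 = 0.


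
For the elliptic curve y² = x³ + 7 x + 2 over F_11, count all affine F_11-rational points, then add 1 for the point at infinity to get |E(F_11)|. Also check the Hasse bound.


Affine points = {(7, 3), (7, 8), (8, 3), (8, 8), (10, 4), (10, 7)}; affine count = 6; |E(F_11)| = 7.

Discriminant check: Δ ∝ 4a³ + 27b² = 4·7³ + 27·2² = 4·343 + 27·4 ≡ 6 (mod 11). Nonzero ⇒ E is nonsingular.
For each x ∈ F_11, compute rhs = x³ + 7·x + 2 mod 11, then count y ∈ F_11 with y² ≡ rhs.
  x = 0: rhs = 2, matching y values: none (0 points).
  x = 1: rhs = 10, matching y values: none (0 points).
  x = 2: rhs = 2, matching y values: none (0 points).
  x = 3: rhs = 6, matching y values: none (0 points).
  x = 4: rhs = 6, matching y values: none (0 points).
  x = 5: rhs = 8, matching y values: none (0 points).
  x = 6: rhs = 7, matching y values: none (0 points).
  x = 7: rhs = 9, matching y values: 3, 8 (2 points).
  x = 8: rhs = 9, matching y values: 3, 8 (2 points).
  x = 9: rhs = 2, matching y values: none (0 points).
  x = 10: rhs = 5, matching y values: 4, 7 (2 points).
Total affine count: 6.
Full point count |E(F_11)| = 6 + 1 = 7.
Hasse bound: |7 − (11+1)| = |-5| = 5 ≤ 2√11 ≈ 6.6332 ✓.


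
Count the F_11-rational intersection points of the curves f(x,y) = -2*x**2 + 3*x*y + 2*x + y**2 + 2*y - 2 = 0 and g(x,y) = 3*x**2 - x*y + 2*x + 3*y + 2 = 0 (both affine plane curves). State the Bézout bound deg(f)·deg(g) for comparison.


Common zeros: ∅; count = 0; Bézout bound = 4.

deg(f) = 2, deg(g) = 2, so Bézout bound = 4.
Scan x ∈ F_11. For each x, list the y ∈ F_11 with f(x, y) ≡ 0 and those with g(x, y) ≡ 0 (mod 11); the common zeros in that column are the intersection.
  x = 0: f ≡ 0 at y ∈ {4, 5}; g ≡ 0 at y ∈ {3}; common: ∅.
  x = 1: f ≡ 0 at y ∈ {3}; g ≡ 0 at y ∈ {2}; common: ∅.
  x = 2: f ≡ 0 at y ∈ {7}; g ≡ 0 at y ∈ {4}; common: ∅.
  x = 3: f ≡ 0 at y ∈ {5, 6}; g ≡ 0 at y ∈ ∅; common: ∅.
  x = 4: f ≡ 0 at y ∈ {1, 7}; g ≡ 0 at y ∈ {3}; common: ∅.
  x = 5: f ≡ 0 at y ∈ ∅; g ≡ 0 at y ∈ {5}; common: ∅.
  x = 6: f ≡ 0 at y ∈ ∅; g ≡ 0 at y ∈ {4}; common: ∅.
  x = 7: f ≡ 0 at y ∈ {4, 6}; g ≡ 0 at y ∈ {5}; common: ∅.
  x = 8: f ≡ 0 at y ∈ ∅; g ≡ 0 at y ∈ {9}; common: ∅.
  x = 9: f ≡ 0 at y ∈ ∅; g ≡ 0 at y ∈ {9}; common: ∅.
  x = 10: f ≡ 0 at y ∈ {3, 9}; g ≡ 0 at y ∈ {2}; common: ∅.
Collecting: common zeros = ∅, so the count is 0.
Comparison with the Bézout bound: 0 ≤ 4 = deg(f)·deg(g), as expected for curves with no common component (the affine F_11-count falls short of the bound because intersections may lie at infinity, over extension fields, or carry multiplicity).


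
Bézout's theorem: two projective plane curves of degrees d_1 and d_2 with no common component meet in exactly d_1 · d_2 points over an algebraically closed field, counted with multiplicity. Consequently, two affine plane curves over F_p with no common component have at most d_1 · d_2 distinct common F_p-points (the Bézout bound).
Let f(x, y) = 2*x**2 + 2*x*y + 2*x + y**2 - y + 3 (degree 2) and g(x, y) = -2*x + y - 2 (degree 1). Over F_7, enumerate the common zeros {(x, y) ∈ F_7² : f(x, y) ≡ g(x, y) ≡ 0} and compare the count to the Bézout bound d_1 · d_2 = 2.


Common zeros: {(5, 5)}; count = 1; Bézout bound = 2.

deg(f) = 2, deg(g) = 1, so Bézout bound = 2.
Scan x ∈ F_7. For each x, list the y ∈ F_7 with f(x, y) ≡ 0 and those with g(x, y) ≡ 0 (mod 7); the common zeros in that column are the intersection.
  x = 0: f ≡ 0 at y ∈ ∅; g ≡ 0 at y ∈ {2}; common: ∅.
  x = 1: f ≡ 0 at y ∈ {0, 6}; g ≡ 0 at y ∈ {4}; common: ∅.
  x = 2: f ≡ 0 at y ∈ ∅; g ≡ 0 at y ∈ {6}; common: ∅.
  x = 3: f ≡ 0 at y ∈ {4, 5}; g ≡ 0 at y ∈ {1}; common: ∅.
  x = 4: f ≡ 0 at y ∈ ∅; g ≡ 0 at y ∈ {3}; common: ∅.
  x = 5: f ≡ 0 at y ∈ {0, 5}; g ≡ 0 at y ∈ {5}; common: {5}.
  x = 6: f ≡ 0 at y ∈ {4, 6}; g ≡ 0 at y ∈ {0}; common: ∅.
Collecting: common zeros = {(5, 5)}, so the count is 1.
Comparison with the Bézout bound: 1 ≤ 2 = deg(f)·deg(g), as expected for curves with no common component (the affine F_7-count falls short of the bound because intersections may lie at infinity, over extension fields, or carry multiplicity).


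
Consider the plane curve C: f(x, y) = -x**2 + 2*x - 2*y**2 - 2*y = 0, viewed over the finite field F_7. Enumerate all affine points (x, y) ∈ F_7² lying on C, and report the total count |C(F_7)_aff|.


Affine F_7-points: {(0, 0), (0, 6), (2, 0), (2, 6), (3, 1), (3, 5), (6, 1), (6, 5)}; count = 8.

For each of the 49 pairs (x, y) ∈ F_7², evaluate f(x, y) mod 7. Record the zeros.
  x = 0: [0↦0, 1↦3, 2↦2, 3↦4, 4↦2, 5↦3, 6↦0]  zeros at y ∈ {0, 6}
  x = 1: [0↦1, 1↦4, 2↦3, 3↦5, 4↦3, 5↦4, 6↦1]  zeros at y ∈ ∅
  x = 2: [0↦0, 1↦3, 2↦2, 3↦4, 4↦2, 5↦3, 6↦0]  zeros at y ∈ {0, 6}
  x = 3: [0↦4, 1↦0, 2↦6, 3↦1, 4↦6, 5↦0, 6↦4]  zeros at y ∈ {1, 5}
  x = 4: [0↦6, 1↦2, 2↦1, 3↦3, 4↦1, 5↦2, 6↦6]  zeros at y ∈ ∅
  x = 5: [0↦6, 1↦2, 2↦1, 3↦3, 4↦1, 5↦2, 6↦6]  zeros at y ∈ ∅
  x = 6: [0↦4, 1↦0, 2↦6, 3↦1, 4↦6, 5↦0, 6↦4]  zeros at y ∈ {1, 5}
Collecting zeros: affine points = {(0, 0), (0, 6), (2, 0), (2, 6), (3, 1), (3, 5), (6, 1), (6, 5)}.
Total count |C(F_7)_aff| = 8.


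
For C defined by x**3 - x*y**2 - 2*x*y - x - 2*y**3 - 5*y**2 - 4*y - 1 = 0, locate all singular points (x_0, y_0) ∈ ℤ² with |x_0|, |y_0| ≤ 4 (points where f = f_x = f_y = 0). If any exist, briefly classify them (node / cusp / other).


Singular points: {(0, -1)}; classification: cusp.

Compute partial derivatives:
  f_x = 3*x**2 - y**2 - 2*y - 1.
  f_y = -2*x*y - 2*x - 6*y**2 - 10*y - 4.
Scan x_0 ∈ {−4, ..., 4}. For each x_0, f_y(x_0, y) is a polynomial in y; find its integer roots y ∈ {−4, ..., 4}, then test f_x and f at those candidates.
  x = -4: f_y(-4, y) = -6*y**2 - 2*y + 4; vanishes at y ∈ {-1}. (-4, -1): f_x = 48 ≠ 0.
  x = -3: f_y(-3, y) = -6*y**2 - 4*y + 2; vanishes at y ∈ {-1}. (-3, -1): f_x = 27 ≠ 0.
  x = -2: f_y(-2, y) = -6*y**2 - 6*y; vanishes at y ∈ {-1, 0}. (-2, -1): f_x = 12 ≠ 0; (-2, 0): f_x = 11 ≠ 0.
  x = -1: f_y(-1, y) = -6*y**2 - 8*y - 2; vanishes at y ∈ {-1}. (-1, -1): f_x = 3 ≠ 0.
  x = 0: f_y(0, y) = -6*y**2 - 10*y - 4; vanishes at y ∈ {-1}. (0, -1): f_x = 0, f = 0 — SINGULAR.
  x = 1: f_y(1, y) = -6*y**2 - 12*y - 6; vanishes at y ∈ {-1}. (1, -1): f_x = 3 ≠ 0.
  x = 2: f_y(2, y) = -6*y**2 - 14*y - 8; vanishes at y ∈ {-1}. (2, -1): f_x = 12 ≠ 0.
  x = 3: f_y(3, y) = -6*y**2 - 16*y - 10; vanishes at y ∈ {-1}. (3, -1): f_x = 27 ≠ 0.
  x = 4: f_y(4, y) = -6*y**2 - 18*y - 12; vanishes at y ∈ {-2, -1}. (4, -2): f_x = 47 ≠ 0; (4, -1): f_x = 48 ≠ 0.
Only singular point on the grid: (0, -1).
Classify: substitute x = 0 + u, y = -1 + v and expand: f = u**3 - u*v**2 - 2*v**3 + v**2.
No constant or linear terms (consistent with a singular point). Quadratic part: v**2. Cubic part: u**3 - u*v**2 - 2*v**3.
The quadratic part v**2 is a perfect square, so there is a single (double) tangent line v = 0, i.e. y = -1. Restricting the cubic part to that line (v = 0) leaves u**3 ≠ 0, so f is not divisible by v and the branch is v² ≈ -u**3 to lowest order — this is a cusp.
Classification: cusp.


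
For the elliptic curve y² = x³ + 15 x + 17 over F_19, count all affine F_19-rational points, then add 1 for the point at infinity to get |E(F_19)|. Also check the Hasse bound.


Affine points = {(0, 6), (0, 13), (2, 6), (2, 13), (6, 0), (7, 3), (7, 16), (9, 8), (9, 11), (12, 5), (12, 14), (14, 8), (14, 11), (15, 8), (15, 11), (17, 6), (17, 13), (18, 1), (18, 18)}; affine count = 19; |E(F_19)| = 20.

Discriminant check: Δ ∝ 4a³ + 27b² = 4·15³ + 27·17² = 4·3375 + 27·289 ≡ 4 (mod 19). Nonzero ⇒ E is nonsingular.
For each x ∈ F_19, compute rhs = x³ + 15·x + 17 mod 19, then count y ∈ F_19 with y² ≡ rhs.
  x = 0: rhs = 17, matching y values: 6, 13 (2 points).
  x = 1: rhs = 14, matching y values: none (0 points).
  x = 2: rhs = 17, matching y values: 6, 13 (2 points).
  x = 3: rhs = 13, matching y values: none (0 points).
  x = 4: rhs = 8, matching y values: none (0 points).
  x = 5: rhs = 8, matching y values: none (0 points).
  x = 6: rhs = 0, matching y values: 0 (1 points).
  x = 7: rhs = 9, matching y values: 3, 16 (2 points).
  x = 8: rhs = 3, matching y values: none (0 points).
  x = 9: rhs = 7, matching y values: 8, 11 (2 points).
  x = 10: rhs = 8, matching y values: none (0 points).
  x = 11: rhs = 12, matching y values: none (0 points).
  x = 12: rhs = 6, matching y values: 5, 14 (2 points).
  x = 13: rhs = 15, matching y values: none (0 points).
  x = 14: rhs = 7, matching y values: 8, 11 (2 points).
  x = 15: rhs = 7, matching y values: 8, 11 (2 points).
  x = 16: rhs = 2, matching y values: none (0 points).
  x = 17: rhs = 17, matching y values: 6, 13 (2 points).
  x = 18: rhs = 1, matching y values: 1, 18 (2 points).
Total affine count: 19.
Full point count |E(F_19)| = 19 + 1 = 20.
Hasse bound: |20 − (19+1)| = |0| = 0 ≤ 2√19 ≈ 8.7178 ✓.


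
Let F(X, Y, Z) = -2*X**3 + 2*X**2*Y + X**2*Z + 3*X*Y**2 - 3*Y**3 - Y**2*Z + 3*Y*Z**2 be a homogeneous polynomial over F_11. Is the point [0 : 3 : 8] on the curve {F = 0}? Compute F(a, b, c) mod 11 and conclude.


F(0,3,8) ≡ 5 (mod 11); P is NOT on the curve.

Evaluate F(0, 3, 8) term-by-term (mod 11).
  -2*X**3 ↦ -2·0·1·1 = 0
  2*X**2*Y ↦ 2·0·3·1 = 0
  X**2*Z ↦ 1·0·1·8 = 0
  3*X*Y**2 ↦ 3·0·9·1 = 0
  -3*Y**3 ↦ -3·1·27·1 = -81
  -Y**2*Z ↦ -1·1·9·8 = -72
  3*Y*Z**2 ↦ 3·1·3·64 = 576
Sum: F(0, 3, 8) = (0) + (0) + (0) + (0) + (-81) + (-72) + (576) = 423.
Reducing mod 11: 423 ≡ 5 (mod 11).
Since F(a, b, c) ≡ 5 ≠ 0 (mod 11), P does NOT lie on the curve.


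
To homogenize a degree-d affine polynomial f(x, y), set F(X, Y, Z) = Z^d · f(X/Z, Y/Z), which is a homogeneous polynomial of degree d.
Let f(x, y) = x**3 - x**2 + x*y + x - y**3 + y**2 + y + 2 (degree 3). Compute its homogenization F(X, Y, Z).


F(X, Y, Z) = X**3 - X**2*Z + X*Y*Z + X*Z**2 - Y**3 + Y**2*Z + Y*Z**2 + 2*Z**3

deg(f) = 3.
Substitute x = X/Z, y = Y/Z into f, then multiply by Z^3.
  monomial 1·x^3·y^0 ↦ 1·X^3·Y^0·Z^0.
  monomial -1·x^2·y^0 ↦ -1·X^2·Y^0·Z^1.
  monomial 1·x^1·y^1 ↦ 1·X^1·Y^1·Z^1.
  monomial 1·x^1·y^0 ↦ 1·X^1·Y^0·Z^2.
  monomial -1·x^0·y^3 ↦ -1·X^0·Y^3·Z^0.
  monomial 1·x^0·y^2 ↦ 1·X^0·Y^2·Z^1.
  monomial 1·x^0·y^1 ↦ 1·X^0·Y^1·Z^2.
  monomial 2·x^0·y^0 ↦ 2·X^0·Y^0·Z^3.
Collecting: F(X, Y, Z) = X**3 - X**2*Z + X*Y*Z + X*Z**2 - Y**3 + Y**2*Z + Y*Z**2 + 2*Z**3.


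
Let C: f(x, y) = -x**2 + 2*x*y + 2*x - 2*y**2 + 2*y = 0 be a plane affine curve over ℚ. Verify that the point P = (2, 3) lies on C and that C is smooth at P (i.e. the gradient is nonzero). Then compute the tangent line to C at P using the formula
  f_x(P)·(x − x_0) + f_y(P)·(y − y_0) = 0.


Tangent line at P: 4*x - 6*y + 10 = 0.

Step 1: f(2, 3) = 0, so P lies on C.
Step 2: partial derivatives
  f_x(x, y) = -2*x + 2*y + 2, f_y(x, y) = 2*x - 4*y + 2.
  f_x(P) = 4, f_y(P) = -6 (gradient nonzero, so P is smooth).
Step 3: tangent line at P: 4·(x − 2) + -6·(y − 3) = 0.
Expanding: 4*x - 6*y + 10 = 0.


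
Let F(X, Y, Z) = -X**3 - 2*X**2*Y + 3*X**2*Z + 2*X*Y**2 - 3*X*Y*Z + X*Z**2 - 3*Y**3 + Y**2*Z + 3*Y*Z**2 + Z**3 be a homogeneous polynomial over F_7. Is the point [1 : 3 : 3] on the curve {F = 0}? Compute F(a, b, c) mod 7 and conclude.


F(1,3,3) ≡ 0 (mod 7); P is on the curve.

Evaluate F(1, 3, 3) term-by-term (mod 7).
  -X**3 ↦ -1·1·1·1 = -1
  -2*X**2*Y ↦ -2·1·3·1 = -6
  3*X**2*Z ↦ 3·1·1·3 = 9
  2*X*Y**2 ↦ 2·1·9·1 = 18
  -3*X*Y*Z ↦ -3·1·3·3 = -27
  X*Z**2 ↦ 1·1·1·9 = 9
  -3*Y**3 ↦ -3·1·27·1 = -81
  Y**2*Z ↦ 1·1·9·3 = 27
  3*Y*Z**2 ↦ 3·1·3·9 = 81
  Z**3 ↦ 1·1·1·27 = 27
Sum: F(1, 3, 3) = (-1) + (-6) + (9) + (18) + (-27) + (9) + (-81) + (27) + (81) + (27) = 56.
Reducing mod 7: 56 ≡ 0 (mod 7).
Since F(a, b, c) ≡ 0 (mod 7), P lies on the curve.


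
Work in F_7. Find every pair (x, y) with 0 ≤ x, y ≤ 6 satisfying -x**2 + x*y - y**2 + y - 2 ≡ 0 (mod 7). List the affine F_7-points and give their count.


Affine F_7-points: {(0, 4), (3, 2), (4, 1), (4, 4), (6, 2), (6, 5)}; count = 6.

For each of the 49 pairs (x, y) ∈ F_7², evaluate f(x, y) mod 7. Record the zeros.
  x = 0: [0↦5, 1↦5, 2↦3, 3↦6, 4↦0, 5↦6, 6↦3]  zeros at y ∈ {4}
  x = 1: [0↦4, 1↦5, 2↦4, 3↦1, 4↦3, 5↦3, 6↦1]  zeros at y ∈ ∅
  x = 2: [0↦1, 1↦3, 2↦3, 3↦1, 4↦4, 5↦5, 6↦4]  zeros at y ∈ ∅
  x = 3: [0↦3, 1↦6, 2↦0, 3↦6, 4↦3, 5↦5, 6↦5]  zeros at y ∈ {2}
  x = 4: [0↦3, 1↦0, 2↦2, 3↦2, 4↦0, 5↦3, 6↦4]  zeros at y ∈ {1, 4}
  x = 5: [0↦1, 1↦6, 2↦2, 3↦3, 4↦2, 5↦6, 6↦1]  zeros at y ∈ ∅
  x = 6: [0↦4, 1↦3, 2↦0, 3↦2, 4↦2, 5↦0, 6↦3]  zeros at y ∈ {2, 5}
Collecting zeros: affine points = {(0, 4), (3, 2), (4, 1), (4, 4), (6, 2), (6, 5)}.
Total count |C(F_7)_aff| = 6.


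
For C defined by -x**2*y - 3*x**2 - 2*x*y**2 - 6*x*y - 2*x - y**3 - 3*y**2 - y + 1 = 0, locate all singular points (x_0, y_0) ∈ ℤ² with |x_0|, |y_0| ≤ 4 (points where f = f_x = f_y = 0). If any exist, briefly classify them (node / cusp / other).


Singular points: {(1, -2)}; classification: node.

Compute partial derivatives:
  f_x = -2*x*y - 6*x - 2*y**2 - 6*y - 2.
  f_y = -x**2 - 4*x*y - 6*x - 3*y**2 - 6*y - 1.
Scan x_0 ∈ {−4, ..., 4}. For each x_0, f_y(x_0, y) is a polynomial in y; find its integer roots y ∈ {−4, ..., 4}, then test f_x and f at those candidates.
  x = -4: f_y(-4, y) = -3*y**2 + 10*y + 7; no integer root y with |y| ≤ 4.
  x = -3: f_y(-3, y) = -3*y**2 + 6*y + 8; no integer root y with |y| ≤ 4.
  x = -2: f_y(-2, y) = -3*y**2 + 2*y + 7; no integer root y with |y| ≤ 4.
  x = -1: f_y(-1, y) = -3*y**2 - 2*y + 4; no integer root y with |y| ≤ 4.
  x = 0: f_y(0, y) = -3*y**2 - 6*y - 1; no integer root y with |y| ≤ 4.
  x = 1: f_y(1, y) = -3*y**2 - 10*y - 8; vanishes at y ∈ {-2}. (1, -2): f_x = 0, f = 0 — SINGULAR.
  x = 2: f_y(2, y) = -3*y**2 - 14*y - 17; no integer root y with |y| ≤ 4.
  x = 3: f_y(3, y) = -3*y**2 - 18*y - 28; no integer root y with |y| ≤ 4.
  x = 4: f_y(4, y) = -3*y**2 - 22*y - 41; no integer root y with |y| ≤ 4.
Only singular point on the grid: (1, -2).
Classify: substitute x = 1 + u, y = -2 + v and expand: f = -u**2*v - u**2 - 2*u*v**2 - v**3 + v**2.
No constant or linear terms (consistent with a singular point). Quadratic part: -u**2 + v**2. Cubic part: -u**2*v - 2*u*v**2 - v**3.
The quadratic part v**2 - u**2 = (v − u)(v + u) splits into two distinct linear factors, so there are two distinct tangent lines y − -2 = ±(x − 1) — this is a node (ordinary double point).
Classification: node.


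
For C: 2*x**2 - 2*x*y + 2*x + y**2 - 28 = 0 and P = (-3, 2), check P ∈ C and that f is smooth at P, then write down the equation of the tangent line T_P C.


Tangent line at P: -14*x + 10*y - 62 = 0.

Step 1: f(-3, 2) = 0, so P lies on C.
Step 2: partial derivatives
  f_x(x, y) = 4*x - 2*y + 2, f_y(x, y) = -2*x + 2*y.
  f_x(P) = -14, f_y(P) = 10 (gradient nonzero, so P is smooth).
Step 3: tangent line at P: -14·(x − -3) + 10·(y − 2) = 0.
Expanding: -14*x + 10*y - 62 = 0.


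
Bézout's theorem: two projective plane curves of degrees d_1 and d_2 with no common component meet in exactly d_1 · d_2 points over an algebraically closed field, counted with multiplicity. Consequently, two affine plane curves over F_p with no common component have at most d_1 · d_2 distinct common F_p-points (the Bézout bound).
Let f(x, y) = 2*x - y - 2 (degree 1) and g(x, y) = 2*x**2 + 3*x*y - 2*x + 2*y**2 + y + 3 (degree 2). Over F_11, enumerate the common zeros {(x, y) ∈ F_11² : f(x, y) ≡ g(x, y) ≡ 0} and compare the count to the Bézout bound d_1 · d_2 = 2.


Common zeros: ∅; count = 0; Bézout bound = 2.

deg(f) = 1, deg(g) = 2, so Bézout bound = 2.
Scan x ∈ F_11. For each x, list the y ∈ F_11 with f(x, y) ≡ 0 and those with g(x, y) ≡ 0 (mod 11); the common zeros in that column are the intersection.
  x = 0: f ≡ 0 at y ∈ {9}; g ≡ 0 at y ∈ ∅; common: ∅.
  x = 1: f ≡ 0 at y ∈ {0}; g ≡ 0 at y ∈ {3, 6}; common: ∅.
  x = 2: f ≡ 0 at y ∈ {2}; g ≡ 0 at y ∈ {6, 7}; common: ∅.
  x = 3: f ≡ 0 at y ∈ {4}; g ≡ 0 at y ∈ ∅; common: ∅.
  x = 4: f ≡ 0 at y ∈ {6}; g ≡ 0 at y ∈ ∅; common: ∅.
  x = 5: f ≡ 0 at y ∈ {8}; g ≡ 0 at y ∈ {7}; common: ∅.
  x = 6: f ≡ 0 at y ∈ {10}; g ≡ 0 at y ∈ {9}; common: ∅.
  x = 7: f ≡ 0 at y ∈ {1}; g ≡ 0 at y ∈ ∅; common: ∅.
  x = 8: f ≡ 0 at y ∈ {3}; g ≡ 0 at y ∈ ∅; common: ∅.
  x = 9: f ≡ 0 at y ∈ {5}; g ≡ 0 at y ∈ {9, 10}; common: ∅.
  x = 10: f ≡ 0 at y ∈ {7}; g ≡ 0 at y ∈ {2, 10}; common: ∅.
Collecting: common zeros = ∅, so the count is 0.
Comparison with the Bézout bound: 0 ≤ 2 = deg(f)·deg(g), as expected for curves with no common component (the affine F_11-count falls short of the bound because intersections may lie at infinity, over extension fields, or carry multiplicity).


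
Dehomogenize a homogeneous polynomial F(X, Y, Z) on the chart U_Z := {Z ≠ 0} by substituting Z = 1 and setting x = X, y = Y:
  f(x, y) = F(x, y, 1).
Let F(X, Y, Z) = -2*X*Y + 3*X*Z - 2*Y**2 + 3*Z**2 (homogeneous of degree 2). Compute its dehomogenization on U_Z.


f(x, y) = -2*x*y + 3*x - 2*y**2 + 3

On U_Z we set Z = 1. Each monomial c·X^i·Y^j·Z^k in F becomes c·x^i·y^j·1^k = c·x^i·y^j.
Substituting Z = 1: F(X, Y, 1) = -2*x*y + 3*x - 2*y**2 + 3.
Note: deg(f) ≤ deg(F) = 2; strict inequality happens when F is divisible by Z (lost terms).


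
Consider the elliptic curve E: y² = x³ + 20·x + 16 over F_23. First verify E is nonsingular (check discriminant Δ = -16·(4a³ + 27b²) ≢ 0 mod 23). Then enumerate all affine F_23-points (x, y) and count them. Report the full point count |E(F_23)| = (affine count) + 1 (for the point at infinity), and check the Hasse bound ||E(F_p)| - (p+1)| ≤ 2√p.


Affine points = {(0, 4), (0, 19), (2, 8), (2, 15), (7, 4), (7, 19), (11, 7), (11, 16), (12, 11), (12, 12), (13, 9), (13, 14), (14, 2), (14, 21), (16, 4), (16, 19), (17, 5), (17, 18), (22, 8), (22, 15)}; affine count = 20; |E(F_23)| = 21.

Discriminant check: Δ ∝ 4a³ + 27b² = 4·20³ + 27·16² = 4·8000 + 27·256 ≡ 19 (mod 23). Nonzero ⇒ E is nonsingular.
For each x ∈ F_23, compute rhs = x³ + 20·x + 16 mod 23, then count y ∈ F_23 with y² ≡ rhs.
  x = 0: rhs = 16, matching y values: 4, 19 (2 points).
  x = 1: rhs = 14, matching y values: none (0 points).
  x = 2: rhs = 18, matching y values: 8, 15 (2 points).
  x = 3: rhs = 11, matching y values: none (0 points).
  x = 4: rhs = 22, matching y values: none (0 points).
  x = 5: rhs = 11, matching y values: none (0 points).
  x = 6: rhs = 7, matching y values: none (0 points).
  x = 7: rhs = 16, matching y values: 4, 19 (2 points).
  x = 8: rhs = 21, matching y values: none (0 points).
  x = 9: rhs = 5, matching y values: none (0 points).
  x = 10: rhs = 20, matching y values: none (0 points).
  x = 11: rhs = 3, matching y values: 7, 16 (2 points).
  x = 12: rhs = 6, matching y values: 11, 12 (2 points).
  x = 13: rhs = 12, matching y values: 9, 14 (2 points).
  x = 14: rhs = 4, matching y values: 2, 21 (2 points).
  x = 15: rhs = 11, matching y values: none (0 points).
  x = 16: rhs = 16, matching y values: 4, 19 (2 points).
  x = 17: rhs = 2, matching y values: 5, 18 (2 points).
  x = 18: rhs = 21, matching y values: none (0 points).
  x = 19: rhs = 10, matching y values: none (0 points).
  x = 20: rhs = 21, matching y values: none (0 points).
  x = 21: rhs = 14, matching y values: none (0 points).
  x = 22: rhs = 18, matching y values: 8, 15 (2 points).
Total affine count: 20.
Full point count |E(F_23)| = 20 + 1 = 21.
Hasse bound: |21 − (23+1)| = |-3| = 3 ≤ 2√23 ≈ 9.5917 ✓.


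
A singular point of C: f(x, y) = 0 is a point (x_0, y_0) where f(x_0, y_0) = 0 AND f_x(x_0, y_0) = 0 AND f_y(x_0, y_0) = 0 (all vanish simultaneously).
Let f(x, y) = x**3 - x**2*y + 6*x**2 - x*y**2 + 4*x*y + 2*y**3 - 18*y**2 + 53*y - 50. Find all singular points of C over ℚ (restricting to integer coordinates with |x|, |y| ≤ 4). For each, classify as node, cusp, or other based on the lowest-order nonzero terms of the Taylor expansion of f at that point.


Singular points: {(-1, 3)}; classification: cusp.

Compute partial derivatives:
  f_x = 3*x**2 - 2*x*y + 12*x - y**2 + 4*y.
  f_y = -x**2 - 2*x*y + 4*x + 6*y**2 - 36*y + 53.
Scan x_0 ∈ {−4, ..., 4}. For each x_0, f_y(x_0, y) is a polynomial in y; find its integer roots y ∈ {−4, ..., 4}, then test f_x and f at those candidates.
  x = -4: f_y(-4, y) = 6*y**2 - 28*y + 21; no integer root y with |y| ≤ 4.
  x = -3: f_y(-3, y) = 6*y**2 - 30*y + 32; no integer root y with |y| ≤ 4.
  x = -2: f_y(-2, y) = 6*y**2 - 32*y + 41; no integer root y with |y| ≤ 4.
  x = -1: f_y(-1, y) = 6*y**2 - 34*y + 48; vanishes at y ∈ {3}. (-1, 3): f_x = 0, f = 0 — SINGULAR.
  x = 0: f_y(0, y) = 6*y**2 - 36*y + 53; no integer root y with |y| ≤ 4.
  x = 1: f_y(1, y) = 6*y**2 - 38*y + 56; vanishes at y ∈ {4}. (1, 4): f_x = 7 ≠ 0.
  x = 2: f_y(2, y) = 6*y**2 - 40*y + 57; no integer root y with |y| ≤ 4.
  x = 3: f_y(3, y) = 6*y**2 - 42*y + 56; no integer root y with |y| ≤ 4.
  x = 4: f_y(4, y) = 6*y**2 - 44*y + 53; no integer root y with |y| ≤ 4.
Only singular point on the grid: (-1, 3).
Classify: substitute x = -1 + u, y = 3 + v and expand: f = u**3 - u**2*v - u*v**2 + 2*v**3 + v**2.
No constant or linear terms (consistent with a singular point). Quadratic part: v**2. Cubic part: u**3 - u**2*v - u*v**2 + 2*v**3.
The quadratic part v**2 is a perfect square, so there is a single (double) tangent line v = 0, i.e. y = 3. Restricting the cubic part to that line (v = 0) leaves u**3 ≠ 0, so f is not divisible by v and the branch is v² ≈ -u**3 to lowest order — this is a cusp.
Classification: cusp.


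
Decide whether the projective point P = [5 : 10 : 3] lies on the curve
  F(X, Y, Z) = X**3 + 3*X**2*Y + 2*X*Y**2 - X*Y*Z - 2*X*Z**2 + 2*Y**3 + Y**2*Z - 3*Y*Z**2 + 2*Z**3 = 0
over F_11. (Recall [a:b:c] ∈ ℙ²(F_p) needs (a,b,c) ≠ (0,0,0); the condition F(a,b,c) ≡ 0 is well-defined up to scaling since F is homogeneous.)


F(5,10,3) ≡ 1 (mod 11); P is NOT on the curve.

Evaluate F(5, 10, 3) term-by-term (mod 11).
  X**3 ↦ 1·125·1·1 = 125
  3*X**2*Y ↦ 3·25·10·1 = 750
  2*X*Y**2 ↦ 2·5·100·1 = 1000
  -X*Y*Z ↦ -1·5·10·3 = -150
  -2*X*Z**2 ↦ -2·5·1·9 = -90
  2*Y**3 ↦ 2·1·1000·1 = 2000
  Y**2*Z ↦ 1·1·100·3 = 300
  -3*Y*Z**2 ↦ -3·1·10·9 = -270
  2*Z**3 ↦ 2·1·1·27 = 54
Sum: F(5, 10, 3) = (125) + (750) + (1000) + (-150) + (-90) + (2000) + (300) + (-270) + (54) = 3719.
Reducing mod 11: 3719 ≡ 1 (mod 11).
Since F(a, b, c) ≡ 1 ≠ 0 (mod 11), P does NOT lie on the curve.


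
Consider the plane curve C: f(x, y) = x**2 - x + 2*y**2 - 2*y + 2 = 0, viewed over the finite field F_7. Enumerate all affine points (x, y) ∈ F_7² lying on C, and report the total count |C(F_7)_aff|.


Affine F_7-points: {(0, 3), (0, 5), (1, 3), (1, 5), (2, 4), (4, 0), (4, 1), (6, 4)}; count = 8.

For each of the 49 pairs (x, y) ∈ F_7², evaluate f(x, y) mod 7. Record the zeros.
  x = 0: [0↦2, 1↦2, 2↦6, 3↦0, 4↦5, 5↦0, 6↦6]  zeros at y ∈ {3, 5}
  x = 1: [0↦2, 1↦2, 2↦6, 3↦0, 4↦5, 5↦0, 6↦6]  zeros at y ∈ {3, 5}
  x = 2: [0↦4, 1↦4, 2↦1, 3↦2, 4↦0, 5↦2, 6↦1]  zeros at y ∈ {4}
  x = 3: [0↦1, 1↦1, 2↦5, 3↦6, 4↦4, 5↦6, 6↦5]  zeros at y ∈ ∅
  x = 4: [0↦0, 1↦0, 2↦4, 3↦5, 4↦3, 5↦5, 6↦4]  zeros at y ∈ {0, 1}
  x = 5: [0↦1, 1↦1, 2↦5, 3↦6, 4↦4, 5↦6, 6↦5]  zeros at y ∈ ∅
  x = 6: [0↦4, 1↦4, 2↦1, 3↦2, 4↦0, 5↦2, 6↦1]  zeros at y ∈ {4}
Collecting zeros: affine points = {(0, 3), (0, 5), (1, 3), (1, 5), (2, 4), (4, 0), (4, 1), (6, 4)}.
Total count |C(F_7)_aff| = 8.


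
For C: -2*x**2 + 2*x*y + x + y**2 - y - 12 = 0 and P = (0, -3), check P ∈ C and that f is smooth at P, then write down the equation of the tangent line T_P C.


Tangent line at P: -5*x - 7*y - 21 = 0.

Step 1: f(0, -3) = 0, so P lies on C.
Step 2: partial derivatives
  f_x(x, y) = -4*x + 2*y + 1, f_y(x, y) = 2*x + 2*y - 1.
  f_x(P) = -5, f_y(P) = -7 (gradient nonzero, so P is smooth).
Step 3: tangent line at P: -5·(x − 0) + -7·(y − -3) = 0.
Expanding: -5*x - 7*y - 21 = 0.


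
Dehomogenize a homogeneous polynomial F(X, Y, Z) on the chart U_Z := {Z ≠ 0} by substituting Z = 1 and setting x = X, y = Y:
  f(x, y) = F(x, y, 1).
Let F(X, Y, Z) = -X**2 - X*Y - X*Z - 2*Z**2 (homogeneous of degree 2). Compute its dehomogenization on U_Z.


f(x, y) = -x**2 - x*y - x - 2

On U_Z we set Z = 1. Each monomial c·X^i·Y^j·Z^k in F becomes c·x^i·y^j·1^k = c·x^i·y^j.
Substituting Z = 1: F(X, Y, 1) = -x**2 - x*y - x - 2.
Note: deg(f) ≤ deg(F) = 2; strict inequality happens when F is divisible by Z (lost terms).


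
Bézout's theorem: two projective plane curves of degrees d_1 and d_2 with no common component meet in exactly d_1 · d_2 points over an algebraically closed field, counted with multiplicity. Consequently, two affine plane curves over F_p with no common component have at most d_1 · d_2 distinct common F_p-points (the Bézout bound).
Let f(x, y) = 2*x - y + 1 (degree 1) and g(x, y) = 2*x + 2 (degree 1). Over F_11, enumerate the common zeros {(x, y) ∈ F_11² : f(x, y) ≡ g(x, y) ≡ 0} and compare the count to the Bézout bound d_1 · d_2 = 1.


Common zeros: {(10, 10)}; count = 1; Bézout bound = 1.

deg(f) = 1, deg(g) = 1, so Bézout bound = 1.
Scan x ∈ F_11. For each x, list the y ∈ F_11 with f(x, y) ≡ 0 and those with g(x, y) ≡ 0 (mod 11); the common zeros in that column are the intersection.
  x = 0: f ≡ 0 at y ∈ {1}; g ≡ 0 at y ∈ ∅; common: ∅.
  x = 1: f ≡ 0 at y ∈ {3}; g ≡ 0 at y ∈ ∅; common: ∅.
  x = 2: f ≡ 0 at y ∈ {5}; g ≡ 0 at y ∈ ∅; common: ∅.
  x = 3: f ≡ 0 at y ∈ {7}; g ≡ 0 at y ∈ ∅; common: ∅.
  x = 4: f ≡ 0 at y ∈ {9}; g ≡ 0 at y ∈ ∅; common: ∅.
  x = 5: f ≡ 0 at y ∈ {0}; g ≡ 0 at y ∈ ∅; common: ∅.
  x = 6: f ≡ 0 at y ∈ {2}; g ≡ 0 at y ∈ ∅; common: ∅.
  x = 7: f ≡ 0 at y ∈ {4}; g ≡ 0 at y ∈ ∅; common: ∅.
  x = 8: f ≡ 0 at y ∈ {6}; g ≡ 0 at y ∈ ∅; common: ∅.
  x = 9: f ≡ 0 at y ∈ {8}; g ≡ 0 at y ∈ ∅; common: ∅.
  x = 10: f ≡ 0 at y ∈ {10}; g ≡ 0 at y ∈ {0, 1, 2, 3, 4, 5, 6, 7, 8, 9, 10}; common: {10}.
Collecting: common zeros = {(10, 10)}, so the count is 1.
Comparison with the Bézout bound: 1 ≤ 1 = deg(f)·deg(g), as expected for curves with no common component (the bound is attained).


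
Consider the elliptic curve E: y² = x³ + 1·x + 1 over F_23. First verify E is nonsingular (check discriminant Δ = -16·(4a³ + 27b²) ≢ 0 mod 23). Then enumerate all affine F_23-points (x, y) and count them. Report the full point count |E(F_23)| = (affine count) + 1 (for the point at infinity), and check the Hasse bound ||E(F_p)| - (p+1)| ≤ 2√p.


Affine points = {(0, 1), (0, 22), (1, 7), (1, 16), (3, 10), (3, 13), (4, 0), (5, 4), (5, 19), (6, 4), (6, 19), (7, 11), (7, 12), (9, 7), (9, 16), (11, 3), (11, 20), (12, 4), (12, 19), (13, 7), (13, 16), (17, 3), (17, 20), (18, 3), (18, 20), (19, 5), (19, 18)}; affine count = 27; |E(F_23)| = 28.

Discriminant check: Δ ∝ 4a³ + 27b² = 4·1³ + 27·1² = 4·1 + 27·1 ≡ 8 (mod 23). Nonzero ⇒ E is nonsingular.
For each x ∈ F_23, compute rhs = x³ + 1·x + 1 mod 23, then count y ∈ F_23 with y² ≡ rhs.
  x = 0: rhs = 1, matching y values: 1, 22 (2 points).
  x = 1: rhs = 3, matching y values: 7, 16 (2 points).
  x = 2: rhs = 11, matching y values: none (0 points).
  x = 3: rhs = 8, matching y values: 10, 13 (2 points).
  x = 4: rhs = 0, matching y values: 0 (1 points).
  x = 5: rhs = 16, matching y values: 4, 19 (2 points).
  x = 6: rhs = 16, matching y values: 4, 19 (2 points).
  x = 7: rhs = 6, matching y values: 11, 12 (2 points).
  x = 8: rhs = 15, matching y values: none (0 points).
  x = 9: rhs = 3, matching y values: 7, 16 (2 points).
  x = 10: rhs = 22, matching y values: none (0 points).
  x = 11: rhs = 9, matching y values: 3, 20 (2 points).
  x = 12: rhs = 16, matching y values: 4, 19 (2 points).
  x = 13: rhs = 3, matching y values: 7, 16 (2 points).
  x = 14: rhs = 22, matching y values: none (0 points).
  x = 15: rhs = 10, matching y values: none (0 points).
  x = 16: rhs = 19, matching y values: none (0 points).
  x = 17: rhs = 9, matching y values: 3, 20 (2 points).
  x = 18: rhs = 9, matching y values: 3, 20 (2 points).
  x = 19: rhs = 2, matching y values: 5, 18 (2 points).
  x = 20: rhs = 17, matching y values: none (0 points).
  x = 21: rhs = 14, matching y values: none (0 points).
  x = 22: rhs = 22, matching y values: none (0 points).
Total affine count: 27.
Full point count |E(F_23)| = 27 + 1 = 28.
Hasse bound: |28 − (23+1)| = |4| = 4 ≤ 2√23 ≈ 9.5917 ✓.
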